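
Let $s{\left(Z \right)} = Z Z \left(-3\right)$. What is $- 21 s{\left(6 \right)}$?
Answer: $2268$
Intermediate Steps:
$s{\left(Z \right)} = - 3 Z^{2}$ ($s{\left(Z \right)} = Z^{2} \left(-3\right) = - 3 Z^{2}$)
$- 21 s{\left(6 \right)} = - 21 \left(- 3 \cdot 6^{2}\right) = - 21 \left(\left(-3\right) 36\right) = \left(-21\right) \left(-108\right) = 2268$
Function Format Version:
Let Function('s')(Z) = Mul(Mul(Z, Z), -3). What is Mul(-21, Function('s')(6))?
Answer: 2268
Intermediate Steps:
Function('s')(Z) = Mul(-3, Pow(Z, 2)) (Function('s')(Z) = Mul(Pow(Z, 2), -3) = Mul(-3, Pow(Z, 2)))
Mul(-21, Function('s')(6)) = Mul(-21, Mul(-3, Pow(6, 2))) = Mul(-21, Mul(-3, 36)) = Mul(-21, -108) = 2268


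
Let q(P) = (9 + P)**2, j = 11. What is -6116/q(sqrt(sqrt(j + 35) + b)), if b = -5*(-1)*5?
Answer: -6116/(9 + sqrt(25 + sqrt(46)))**2 ≈ -28.545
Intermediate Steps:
b = 25 (b = 5*5 = 25)
-6116/q(sqrt(sqrt(j + 35) + b)) = -6116/(9 + sqrt(sqrt(11 + 35) + 25))**2 = -6116/(9 + sqrt(sqrt(46) + 25))**2 = -6116/(9 + sqrt(25 + sqrt(46)))**2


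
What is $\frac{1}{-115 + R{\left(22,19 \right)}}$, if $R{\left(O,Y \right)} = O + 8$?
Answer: $- \frac{1}{85} \approx -0.011765$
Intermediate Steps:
$R{\left(O,Y \right)} = 8 + O$
$\frac{1}{-115 + R{\left(22,19 \right)}} = \frac{1}{-115 + \left(8 + 22\right)} = \frac{1}{-115 + 30} = \frac{1}{-85} = - \frac{1}{85}$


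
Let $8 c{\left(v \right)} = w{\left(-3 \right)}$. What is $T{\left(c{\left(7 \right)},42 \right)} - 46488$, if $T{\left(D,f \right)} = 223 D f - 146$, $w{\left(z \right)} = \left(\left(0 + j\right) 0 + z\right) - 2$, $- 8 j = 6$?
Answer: $- \frac{209951}{4} \approx -52488.0$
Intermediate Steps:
$j = - \frac{3}{4}$ ($j = \left(- \frac{1}{8}\right) 6 = - \frac{3}{4} \approx -0.75$)
$w{\left(z \right)} = -2 + z$ ($w{\left(z \right)} = \left(\left(0 - \frac{3}{4}\right) 0 + z\right) - 2 = \left(\left(- \frac{3}{4}\right) 0 + z\right) - 2 = \left(0 + z\right) - 2 = z - 2 = -2 + z$)
$c{\left(v \right)} = - \frac{5}{8}$ ($c{\left(v \right)} = \frac{-2 - 3}{8} = \frac{1}{8} \left(-5\right) = - \frac{5}{8}$)
$T{\left(D,f \right)} = -146 + 223 D f$ ($T{\left(D,f \right)} = 223 D f - 146 = -146 + 223 D f$)
$T{\left(c{\left(7 \right)},42 \right)} - 46488 = \left(-146 + 223 \left(- \frac{5}{8}\right) 42\right) - 46488 = \left(-146 - \frac{23415}{4}\right) - 46488 = - \frac{23999}{4} - 46488 = - \frac{209951}{4}$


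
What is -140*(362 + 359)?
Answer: -100940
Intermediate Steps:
-140*(362 + 359) = -140*721 = -100940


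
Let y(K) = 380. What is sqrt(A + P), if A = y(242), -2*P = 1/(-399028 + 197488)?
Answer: sqrt(15434981308770)/201540 ≈ 19.494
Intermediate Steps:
P = 1/403080 (P = -1/(2*(-399028 + 197488)) = -1/2/(-201540) = -1/2*(-1/201540) = 1/403080 ≈ 2.4809e-6)
A = 380
sqrt(A + P) = sqrt(380 + 1/403080) = sqrt(153170401/403080) = sqrt(15434981308770)/201540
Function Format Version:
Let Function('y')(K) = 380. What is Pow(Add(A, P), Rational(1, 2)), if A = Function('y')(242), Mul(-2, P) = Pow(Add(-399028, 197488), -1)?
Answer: Mul(Rational(1, 201540), Pow(15434981308770, Rational(1, 2))) ≈ 19.494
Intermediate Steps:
P = Rational(1, 403080) (P = Mul(Rational(-1, 2), Pow(Add(-399028, 197488), -1)) = Mul(Rational(-1, 2), Pow(-201540, -1)) = Mul(Rational(-1, 2), Rational(-1, 201540)) = Rational(1, 403080) ≈ 2.4809e-6)
A = 380
Pow(Add(A, P), Rational(1, 2)) = Pow(Add(380, Rational(1, 403080)), Rational(1, 2)) = Pow(Rational(153170401, 403080), Rational(1, 2)) = Mul(Rational(1, 201540), Pow(15434981308770, Rational(1, 2)))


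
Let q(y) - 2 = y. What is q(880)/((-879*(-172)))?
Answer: 147/25198 ≈ 0.0058338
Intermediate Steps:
q(y) = 2 + y
q(880)/((-879*(-172))) = (2 + 880)/((-879*(-172))) = 882/151188 = 882*(1/151188) = 147/25198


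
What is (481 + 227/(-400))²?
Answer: 36930461929/160000 ≈ 2.3082e+5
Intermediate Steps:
(481 + 227/(-400))² = (481 + 227*(-1/400))² = (481 - 227/400)² = (192173/400)² = 36930461929/160000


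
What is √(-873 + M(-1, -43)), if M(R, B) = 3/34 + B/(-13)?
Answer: I*√169889330/442 ≈ 29.489*I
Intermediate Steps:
M(R, B) = 3/34 - B/13 (M(R, B) = 3*(1/34) + B*(-1/13) = 3/34 - B/13)
√(-873 + M(-1, -43)) = √(-873 + (3/34 - 1/13*(-43))) = √(-873 + (3/34 + 43/13)) = √(-873 + 1501/442) = √(-384365/442) = I*√169889330/442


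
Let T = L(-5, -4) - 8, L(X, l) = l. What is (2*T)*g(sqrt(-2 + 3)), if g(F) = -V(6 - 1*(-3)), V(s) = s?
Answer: 216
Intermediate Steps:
g(F) = -9 (g(F) = -(6 - 1*(-3)) = -(6 + 3) = -1*9 = -9)
T = -12 (T = -4 - 8 = -12)
(2*T)*g(sqrt(-2 + 3)) = (2*(-12))*(-9) = -24*(-9) = 216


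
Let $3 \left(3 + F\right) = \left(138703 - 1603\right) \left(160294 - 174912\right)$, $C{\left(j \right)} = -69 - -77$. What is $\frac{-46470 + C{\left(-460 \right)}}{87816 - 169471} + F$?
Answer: $- \frac{54549018701503}{81655} \approx -6.6804 \cdot 10^{8}$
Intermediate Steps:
$C{\left(j \right)} = 8$ ($C{\left(j \right)} = -69 + 77 = 8$)
$F = -668042603$ ($F = -3 + \frac{\left(138703 - 1603\right) \left(160294 - 174912\right)}{3} = -3 + \frac{137100 \left(-14618\right)}{3} = -3 + \frac{1}{3} \left(-2004127800\right) = -3 - 668042600 = -668042603$)
$\frac{-46470 + C{\left(-460 \right)}}{87816 - 169471} + F = \frac{-46470 + 8}{87816 - 169471} - 668042603 = - \frac{46462}{-81655} - 668042603 = \left(-46462\right) \left(- \frac{1}{81655}\right) - 668042603 = \frac{46462}{81655} - 668042603 = - \frac{54549018701503}{81655}$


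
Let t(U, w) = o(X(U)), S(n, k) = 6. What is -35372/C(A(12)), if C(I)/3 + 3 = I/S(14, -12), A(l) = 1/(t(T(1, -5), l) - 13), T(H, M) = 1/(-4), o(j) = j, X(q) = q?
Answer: 1874716/479 ≈ 3913.8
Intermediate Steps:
T(H, M) = -¼
t(U, w) = U
A(l) = -4/53 (A(l) = 1/(-¼ - 13) = 1/(-53/4) = -4/53)
C(I) = -9 + I/2 (C(I) = -9 + 3*(I/6) = -9 + I/2)
-35372/C(A(12)) = -35372/(-9 + (½)*(-4/53)) = -35372/(-9 - 2/53) = -35372/(-479/53) = -35372*(-53/479) = 1874716/479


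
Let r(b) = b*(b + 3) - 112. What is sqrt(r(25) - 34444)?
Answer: 184*I ≈ 184.0*I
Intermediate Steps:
r(b) = -112 + b*(3 + b) (r(b) = b*(3 + b) - 112 = -112 + b*(3 + b))
sqrt(r(25) - 34444) = sqrt((-112 + 25**2 + 3*25) - 34444) = sqrt((-112 + 625 + 75) - 34444) = sqrt(588 - 34444) = sqrt(-33856) = 184*I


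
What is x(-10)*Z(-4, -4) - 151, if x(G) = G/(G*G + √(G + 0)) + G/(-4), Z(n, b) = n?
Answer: (-161*√10 + 16060*I)/(√10 - 100*I) ≈ -160.6 - 0.012636*I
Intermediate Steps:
x(G) = -G/4 + G/(√G + G²) (x(G) = G/(G² + √G) + G*(-¼) = G/(√G + G²) - G/4 = -G/4 + G/(√G + G²))
x(-10)*Z(-4, -4) - 151 = ((-10 - ¼*(-10)³ - (-5)*I*√10/2)/(√(-10) + (-10)²))*(-4) - 151 = ((-10 - ¼*(-1000) - (-5)*I*√10/2)/(I*√10 + 100))*(-4) - 151 = ((-10 + 250 + 5*I*√10/2)/(100 + I*√10))*(-4) - 151 = ((240 + 5*I*√10/2)/(100 + I*√10))*(-4) - 151 = -4*(240 + 5*I*√10/2)/(100 + I*√10) - 151 = -151 - 4*(240 + 5*I*√10/2)/(100 + I*√10)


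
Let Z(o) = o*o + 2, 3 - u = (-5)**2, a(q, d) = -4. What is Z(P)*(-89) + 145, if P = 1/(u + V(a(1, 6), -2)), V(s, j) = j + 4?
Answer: -13289/400 ≈ -33.222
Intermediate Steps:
u = -22 (u = 3 - 1*(-5)**2 = 3 - 1*25 = 3 - 25 = -22)
V(s, j) = 4 + j
P = -1/20 (P = 1/(-22 + (4 - 2)) = 1/(-22 + 2) = 1/(-20) = -1/20 ≈ -0.050000)
Z(o) = 2 + o**2 (Z(o) = o**2 + 2 = 2 + o**2)
Z(P)*(-89) + 145 = (2 + (-1/20)**2)*(-89) + 145 = (2 + 1/400)*(-89) + 145 = (801/400)*(-89) + 145 = -71289/400 + 145 = -13289/400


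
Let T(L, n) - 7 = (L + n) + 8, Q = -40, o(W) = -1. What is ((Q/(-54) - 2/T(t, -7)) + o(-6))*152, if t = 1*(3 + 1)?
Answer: -1748/27 ≈ -64.741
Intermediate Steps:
t = 4 (t = 1*4 = 4)
T(L, n) = 15 + L + n (T(L, n) = 7 + ((L + n) + 8) = 7 + (8 + L + n) = 15 + L + n)
((Q/(-54) - 2/T(t, -7)) + o(-6))*152 = ((-40/(-54) - 2/(15 + 4 - 7)) - 1)*152 = ((-40*(-1/54) - 2/12) - 1)*152 = ((20/27 - 2*1/12) - 1)*152 = ((20/27 - ⅙) - 1)*152 = (31/54 - 1)*152 = -23/54*152 = -1748/27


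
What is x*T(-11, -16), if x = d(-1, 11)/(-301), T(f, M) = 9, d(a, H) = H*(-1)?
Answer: 99/301 ≈ 0.32890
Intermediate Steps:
d(a, H) = -H
x = 11/301 (x = -1*11/(-301) = -11*(-1/301) = 11/301 ≈ 0.036545)
x*T(-11, -16) = (11/301)*9 = 99/301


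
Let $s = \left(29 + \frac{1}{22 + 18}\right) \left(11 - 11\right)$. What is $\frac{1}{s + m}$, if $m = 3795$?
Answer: $\frac{1}{3795} \approx 0.0002635$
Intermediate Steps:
$s = 0$ ($s = \left(29 + \frac{1}{40}\right) \left(11 - 11\right) = \left(29 + \frac{1}{40}\right) 0 = \frac{1161}{40} \cdot 0 = 0$)
$\frac{1}{s + m} = \frac{1}{0 + 3795} = \frac{1}{3795}$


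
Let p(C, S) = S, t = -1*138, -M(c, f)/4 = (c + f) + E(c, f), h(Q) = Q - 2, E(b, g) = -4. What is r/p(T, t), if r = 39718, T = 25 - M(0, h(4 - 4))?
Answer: -19859/69 ≈ -287.81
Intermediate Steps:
h(Q) = -2 + Q
M(c, f) = 16 - 4*c - 4*f (M(c, f) = -4*((c + f) - 4) = -4*(-4 + c + f) = 16 - 4*c - 4*f)
t = -138
T = 1 (T = 25 - (16 - 4*0 - 4*(-2 + (4 - 4))) = 25 - (16 + 0 - 4*(-2 + 0)) = 25 - (16 + 0 - 4*(-2)) = 25 - (16 + 0 + 8) = 25 - 1*24 = 25 - 24 = 1)
r/p(T, t) = 39718/(-138) = 39718*(-1/138) = -19859/69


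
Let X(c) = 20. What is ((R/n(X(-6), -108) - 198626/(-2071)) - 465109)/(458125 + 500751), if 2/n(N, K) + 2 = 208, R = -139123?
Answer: -403155087/26129371 ≈ -15.429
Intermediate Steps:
n(N, K) = 1/103 (n(N, K) = 2/(-2 + 208) = 2/206 = 2*(1/206) = 1/103)
((R/n(X(-6), -108) - 198626/(-2071)) - 465109)/(458125 + 500751) = ((-139123/1/103 - 198626/(-2071)) - 465109)/(458125 + 500751) = ((-139123*103 - 198626*(-1/2071)) - 465109)/958876 = ((-14329669 + 10454/109) - 465109)*(1/958876) = (-1561923467/109 - 465109)*(1/958876) = -1612620348/109*1/958876 = -403155087/26129371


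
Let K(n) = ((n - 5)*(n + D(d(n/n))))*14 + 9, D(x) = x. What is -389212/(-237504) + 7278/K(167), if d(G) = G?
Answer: 1389177501/837933904 ≈ 1.6579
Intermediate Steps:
K(n) = 9 + 14*(1 + n)*(-5 + n) (K(n) = ((n - 5)*(n + n/n))*14 + 9 = ((-5 + n)*(n + 1))*14 + 9 = ((-5 + n)*(1 + n))*14 + 9 = ((1 + n)*(-5 + n))*14 + 9 = 14*(1 + n)*(-5 + n) + 9 = 9 + 14*(1 + n)*(-5 + n))
-389212/(-237504) + 7278/K(167) = -389212/(-237504) + 7278/(-61 - 56*167 + 14*167²) = -389212*(-1/237504) + 7278/(-61 - 9352 + 14*27889) = 97303/59376 + 7278/(-61 - 9352 + 390446) = 97303/59376 + 7278/381033 = 97303/59376 + 7278*(1/381033) = 97303/59376 + 2426/127011 = 1389177501/837933904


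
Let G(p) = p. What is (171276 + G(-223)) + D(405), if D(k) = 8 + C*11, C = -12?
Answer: 170929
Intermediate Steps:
D(k) = -124 (D(k) = 8 - 12*11 = 8 - 132 = -124)
(171276 + G(-223)) + D(405) = (171276 - 223) - 124 = 171053 - 124 = 170929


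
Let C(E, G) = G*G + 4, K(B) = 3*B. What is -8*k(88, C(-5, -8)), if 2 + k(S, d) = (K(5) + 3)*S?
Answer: -12656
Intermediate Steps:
C(E, G) = 4 + G**2 (C(E, G) = G**2 + 4 = 4 + G**2)
k(S, d) = -2 + 18*S (k(S, d) = -2 + (3*5 + 3)*S = -2 + (15 + 3)*S = -2 + 18*S)
-8*k(88, C(-5, -8)) = -8*(-2 + 18*88) = -8*(-2 + 1584) = -8*1582 = -12656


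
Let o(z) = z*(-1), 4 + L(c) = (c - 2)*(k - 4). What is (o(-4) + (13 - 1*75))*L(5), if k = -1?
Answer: 1102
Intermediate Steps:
L(c) = 6 - 5*c (L(c) = -4 + (c - 2)*(-1 - 4) = -4 + (-2 + c)*(-5) = -4 + (10 - 5*c) = 6 - 5*c)
o(z) = -z
(o(-4) + (13 - 1*75))*L(5) = (-1*(-4) + (13 - 1*75))*(6 - 5*5) = (4 + (13 - 75))*(6 - 25) = (4 - 62)*(-19) = -58*(-19) = 1102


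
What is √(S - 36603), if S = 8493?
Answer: I*√28110 ≈ 167.66*I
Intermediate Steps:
√(S - 36603) = √(8493 - 36603) = √(-28110) = I*√28110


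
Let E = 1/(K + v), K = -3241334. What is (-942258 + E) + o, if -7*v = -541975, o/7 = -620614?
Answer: -16726182107405/3163909 ≈ -5.2866e+6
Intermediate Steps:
o = -4344298 (o = 7*(-620614) = -4344298)
v = 77425 (v = -⅐*(-541975) = 77425)
E = -1/3163909 (E = 1/(-3241334 + 77425) = 1/(-3163909) = -1/3163909 ≈ -3.1606e-7)
(-942258 + E) + o = (-942258 - 1/3163909) - 4344298 = -2981218566523/3163909 - 4344298 = -16726182107405/3163909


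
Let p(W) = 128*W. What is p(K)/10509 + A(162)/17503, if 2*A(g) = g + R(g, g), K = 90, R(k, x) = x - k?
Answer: 67495263/61313009 ≈ 1.1008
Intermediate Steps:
A(g) = g/2 (A(g) = (g + (g - g))/2 = (g + 0)/2 = g/2)
p(K)/10509 + A(162)/17503 = (128*90)/10509 + ((1/2)*162)/17503 = 11520*(1/10509) + 81*(1/17503) = 3840/3503 + 81/17503 = 67495263/61313009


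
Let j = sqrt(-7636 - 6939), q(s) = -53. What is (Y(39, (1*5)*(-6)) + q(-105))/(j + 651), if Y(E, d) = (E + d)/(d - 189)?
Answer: -315084/4000181 + 2420*I*sqrt(583)/4000181 ≈ -0.078767 + 0.014607*I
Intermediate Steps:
Y(E, d) = (E + d)/(-189 + d)
j = 5*I*sqrt(583) (j = sqrt(-14575) = 5*I*sqrt(583) ≈ 120.73*I)
(Y(39, (1*5)*(-6)) + q(-105))/(j + 651) = ((39 + (1*5)*(-6))/(-189 + (1*5)*(-6)) - 53)/(5*I*sqrt(583) + 651) = ((39 + 5*(-6))/(-189 + 5*(-6)) - 53)/(651 + 5*I*sqrt(583)) = ((39 - 30)/(-189 - 30) - 53)/(651 + 5*I*sqrt(583)) = (9/(-219) - 53)/(651 + 5*I*sqrt(583)) = (-1/219*9 - 53)/(651 + 5*I*sqrt(583)) = (-3/73 - 53)/(651 + 5*I*sqrt(583)) = -3872/(73*(651 + 5*I*sqrt(583)))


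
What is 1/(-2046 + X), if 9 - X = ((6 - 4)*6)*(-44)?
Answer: -1/1509 ≈ -0.00066269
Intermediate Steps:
X = 537 (X = 9 - (6 - 4)*6*(-44) = 9 - 2*6*(-44) = 9 - 12*(-44) = 9 - 1*(-528) = 9 + 528 = 537)
1/(-2046 + X) = 1/(-2046 + 537) = 1/(-1509) = -1/1509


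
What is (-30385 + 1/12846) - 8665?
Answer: -501636299/12846 ≈ -39050.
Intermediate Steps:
(-30385 + 1/12846) - 8665 = -390325709/12846 - 8665 = -501636299/12846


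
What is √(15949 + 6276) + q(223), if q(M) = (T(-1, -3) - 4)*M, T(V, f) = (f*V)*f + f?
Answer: -3568 + 5*√889 ≈ -3418.9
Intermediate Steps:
T(V, f) = f + V*f² (T(V, f) = (V*f)*f + f = V*f² + f = f + V*f²)
q(M) = -16*M (q(M) = (-3*(1 - 1*(-3)) - 4)*M = (-3*(1 + 3) - 4)*M = (-3*4 - 4)*M = (-12 - 4)*M = -16*M)
√(15949 + 6276) + q(223) = √(15949 + 6276) - 16*223 = √22225 - 3568 = 5*√889 - 3568 = -3568 + 5*√889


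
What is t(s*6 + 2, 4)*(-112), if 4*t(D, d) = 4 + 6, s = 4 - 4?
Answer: -280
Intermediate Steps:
s = 0
t(D, d) = 5/2 (t(D, d) = (4 + 6)/4 = (¼)*10 = 5/2)
t(s*6 + 2, 4)*(-112) = (5/2)*(-112) = -280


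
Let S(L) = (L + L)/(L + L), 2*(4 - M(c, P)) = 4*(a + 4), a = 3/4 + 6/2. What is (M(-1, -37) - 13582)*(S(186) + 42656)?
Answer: -1159715859/2 ≈ -5.7986e+8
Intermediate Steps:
a = 15/4 (a = 3*(¼) + 6*(½) = ¾ + 3 = 15/4 ≈ 3.7500)
M(c, P) = -23/2 (M(c, P) = 4 - 2*(15/4 + 4) = 4 - 2*31/4 = 4 - ½*31 = 4 - 31/2 = -23/2)
S(L) = 1 (S(L) = (2*L)/((2*L)) = (2*L)*(1/(2*L)) = 1)
(M(-1, -37) - 13582)*(S(186) + 42656) = (-23/2 - 13582)*(1 + 42656) = -27187/2*42657 = -1159715859/2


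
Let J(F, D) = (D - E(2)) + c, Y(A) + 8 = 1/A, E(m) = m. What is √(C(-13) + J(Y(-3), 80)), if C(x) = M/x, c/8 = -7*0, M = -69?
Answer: 19*√39/13 ≈ 9.1273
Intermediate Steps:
Y(A) = -8 + 1/A
c = 0 (c = 8*(-7*0) = 8*0 = 0)
C(x) = -69/x
J(F, D) = -2 + D (J(F, D) = (D - 1*2) + 0 = (D - 2) + 0 = (-2 + D) + 0 = -2 + D)
√(C(-13) + J(Y(-3), 80)) = √(-69/(-13) + (-2 + 80)) = √(-69*(-1/13) + 78) = √(69/13 + 78) = √(1083/13) = 19*√39/13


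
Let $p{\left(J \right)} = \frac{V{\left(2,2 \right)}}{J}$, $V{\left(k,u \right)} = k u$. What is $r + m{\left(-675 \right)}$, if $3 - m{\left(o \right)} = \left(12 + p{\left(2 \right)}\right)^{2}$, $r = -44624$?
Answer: $-44817$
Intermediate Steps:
$p{\left(J \right)} = \frac{4}{J}$ ($p{\left(J \right)} = \frac{2 \cdot 2}{J} = \frac{4}{J}$)
$m{\left(o \right)} = -193$ ($m{\left(o \right)} = 3 - \left(12 + \frac{4}{2}\right)^{2} = 3 - \left(12 + 4 \cdot \frac{1}{2}\right)^{2} = 3 - \left(12 + 2\right)^{2} = 3 - 14^{2} = 3 - 196 = -193$)
$r + m{\left(-675 \right)} = -44624 - 193 = -44817$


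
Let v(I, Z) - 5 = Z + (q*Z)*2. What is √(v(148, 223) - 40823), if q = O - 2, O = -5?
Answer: I*√43717 ≈ 209.09*I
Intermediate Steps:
q = -7 (q = -5 - 2 = -7)
v(I, Z) = 5 - 13*Z (v(I, Z) = 5 + (Z - 7*Z*2) = 5 + (Z - 14*Z) = 5 - 13*Z)
√(v(148, 223) - 40823) = √((5 - 13*223) - 40823) = √((5 - 2899) - 40823) = √(-2894 - 40823) = √(-43717) = I*√43717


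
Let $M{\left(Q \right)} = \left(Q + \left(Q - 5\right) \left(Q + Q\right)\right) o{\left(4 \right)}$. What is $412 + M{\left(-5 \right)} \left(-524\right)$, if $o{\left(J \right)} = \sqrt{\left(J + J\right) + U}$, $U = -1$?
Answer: $412 - 49780 \sqrt{7} \approx -1.3129 \cdot 10^{5}$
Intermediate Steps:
$o{\left(J \right)} = \sqrt{-1 + 2 J}$ ($o{\left(J \right)} = \sqrt{\left(J + J\right) - 1} = \sqrt{2 J - 1} = \sqrt{-1 + 2 J}$)
$M{\left(Q \right)} = \sqrt{7} \left(Q + 2 Q \left(-5 + Q\right)\right)$ ($M{\left(Q \right)} = \left(Q + \left(Q - 5\right) \left(Q + Q\right)\right) \sqrt{-1 + 2 \cdot 4} = \left(Q + \left(-5 + Q\right) 2 Q\right) \sqrt{-1 + 8} = \left(Q + 2 Q \left(-5 + Q\right)\right) \sqrt{7} = \sqrt{7} \left(Q + 2 Q \left(-5 + Q\right)\right)$)
$412 + M{\left(-5 \right)} \left(-524\right) = 412 + - 5 \sqrt{7} \left(-9 + 2 \left(-5\right)\right) \left(-524\right) = 412 + - 5 \sqrt{7} \left(-9 - 10\right) \left(-524\right) = 412 + \left(-5\right) \sqrt{7} \left(-19\right) \left(-524\right) = 412 + 95 \sqrt{7} \left(-524\right) = 412 - 49780 \sqrt{7}$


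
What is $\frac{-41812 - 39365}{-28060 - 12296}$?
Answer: $\frac{27059}{13452} \approx 2.0115$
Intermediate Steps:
$\frac{-41812 - 39365}{-28060 - 12296} = - \frac{81177}{-40356} = \left(-81177\right) \left(- \frac{1}{40356}\right) = \frac{27059}{13452}$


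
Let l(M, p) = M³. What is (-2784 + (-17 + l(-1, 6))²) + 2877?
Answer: 417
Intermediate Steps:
(-2784 + (-17 + l(-1, 6))²) + 2877 = (-2784 + (-17 + (-1)³)²) + 2877 = (-2784 + (-17 - 1)²) + 2877 = (-2784 + (-18)²) + 2877 = (-2784 + 324) + 2877 = -2460 + 2877 = 417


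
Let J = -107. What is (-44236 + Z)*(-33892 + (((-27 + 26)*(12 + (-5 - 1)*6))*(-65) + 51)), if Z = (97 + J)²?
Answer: 1562458536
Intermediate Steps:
Z = 100 (Z = (97 - 107)² = (-10)² = 100)
(-44236 + Z)*(-33892 + (((-27 + 26)*(12 + (-5 - 1)*6))*(-65) + 51)) = (-44236 + 100)*(-33892 + (((-27 + 26)*(12 + (-5 - 1)*6))*(-65) + 51)) = -44136*(-33892 + (-(12 - 6*6)*(-65) + 51)) = -44136*(-33892 + (-(12 - 36)*(-65) + 51)) = -44136*(-33892 + (-1*(-24)*(-65) + 51)) = -44136*(-33892 + (24*(-65) + 51)) = -44136*(-33892 + (-1560 + 51)) = -44136*(-33892 - 1509) = -44136*(-35401) = 1562458536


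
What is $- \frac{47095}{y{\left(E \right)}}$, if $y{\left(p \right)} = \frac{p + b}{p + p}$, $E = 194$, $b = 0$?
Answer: $-94190$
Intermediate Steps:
$y{\left(p \right)} = \frac{1}{2}$ ($y{\left(p \right)} = \frac{p + 0}{p + p} = \frac{p}{2 p} = p \frac{1}{2 p} = \frac{1}{2}$)
$- \frac{47095}{y{\left(E \right)}} = - 47095 \frac{1}{\frac{1}{2}} = \left(-47095\right) 2 = -94190$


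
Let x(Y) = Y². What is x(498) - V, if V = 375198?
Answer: -127194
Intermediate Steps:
x(498) - V = 498² - 1*375198 = 248004 - 375198 = -127194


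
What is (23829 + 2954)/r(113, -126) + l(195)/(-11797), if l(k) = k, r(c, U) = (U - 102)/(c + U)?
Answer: 4107423203/2689716 ≈ 1527.1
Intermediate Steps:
r(c, U) = (-102 + U)/(U + c)
(23829 + 2954)/r(113, -126) + l(195)/(-11797) = (23829 + 2954)/(((-102 - 126)/(-126 + 113))) + 195/(-11797) = 26783/((-228/(-13))) + 195*(-1/11797) = 26783/((-1/13*(-228))) - 195/11797 = 26783/(228/13) - 195/11797 = 26783*(13/228) - 195/11797 = 348179/228 - 195/11797 = 4107423203/2689716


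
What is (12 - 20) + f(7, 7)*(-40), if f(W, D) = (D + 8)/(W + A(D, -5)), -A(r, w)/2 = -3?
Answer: -704/13 ≈ -54.154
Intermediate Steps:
A(r, w) = 6 (A(r, w) = -2*(-3) = 6)
f(W, D) = (8 + D)/(6 + W) (f(W, D) = (D + 8)/(W + 6) = (8 + D)/(6 + W))
(12 - 20) + f(7, 7)*(-40) = (12 - 20) + ((8 + 7)/(6 + 7))*(-40) = -8 + (15/13)*(-40) = -8 - 600/13 = -704/13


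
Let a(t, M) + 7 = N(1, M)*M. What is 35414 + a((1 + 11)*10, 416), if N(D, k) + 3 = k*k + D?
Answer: 72025871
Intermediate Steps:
N(D, k) = -3 + D + k² (N(D, k) = -3 + (k*k + D) = -3 + (k² + D) = -3 + (D + k²) = -3 + D + k²)
a(t, M) = -7 + M*(-2 + M²) (a(t, M) = -7 + (-3 + 1 + M²)*M = -7 + (-2 + M²)*M = -7 + M*(-2 + M²))
35414 + a((1 + 11)*10, 416) = 35414 + (-7 + 416*(-2 + 416²)) = 35414 + (-7 + 416*(-2 + 173056)) = 35414 + (-7 + 416*173054) = 35414 + (-7 + 71990464) = 35414 + 71990457 = 72025871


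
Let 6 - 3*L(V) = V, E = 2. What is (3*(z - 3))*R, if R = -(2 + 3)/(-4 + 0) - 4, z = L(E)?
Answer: 55/4 ≈ 13.750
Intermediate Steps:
L(V) = 2 - V/3
z = 4/3 (z = 2 - ⅓*2 = 2 - ⅔ = 4/3 ≈ 1.3333)
R = -11/4 (R = -5/(-4) - 4 = -5*(-1)/4 - 4 = -1*(-5/4) - 4 = 5/4 - 4 = -11/4 ≈ -2.7500)
(3*(z - 3))*R = (3*(4/3 - 3))*(-11/4) = (3*(-5/3))*(-11/4) = -5*(-11/4) = 55/4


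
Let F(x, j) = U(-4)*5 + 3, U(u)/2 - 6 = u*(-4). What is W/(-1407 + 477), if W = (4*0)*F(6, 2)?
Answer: 0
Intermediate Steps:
U(u) = 12 - 8*u (U(u) = 12 + 2*(u*(-4)) = 12 + 2*(-4*u) = 12 - 8*u)
F(x, j) = 223 (F(x, j) = (12 - 8*(-4))*5 + 3 = (12 + 32)*5 + 3 = 44*5 + 3 = 220 + 3 = 223)
W = 0 (W = (4*0)*223 = 0*223 = 0)
W/(-1407 + 477) = 0/(-1407 + 477) = 0/(-930) = -1/930*0 = 0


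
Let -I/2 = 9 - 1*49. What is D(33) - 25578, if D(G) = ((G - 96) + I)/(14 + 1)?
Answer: -383653/15 ≈ -25577.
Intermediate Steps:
I = 80 (I = -2*(9 - 1*49) = -2*(9 - 49) = -2*(-40) = 80)
D(G) = -16/15 + G/15 (D(G) = ((G - 96) + 80)/(14 + 1) = ((-96 + G) + 80)/15 = (-16 + G)*(1/15) = -16/15 + G/15)
D(33) - 25578 = (-16/15 + (1/15)*33) - 25578 = (-16/15 + 11/5) - 25578 = 17/15 - 25578 = -383653/15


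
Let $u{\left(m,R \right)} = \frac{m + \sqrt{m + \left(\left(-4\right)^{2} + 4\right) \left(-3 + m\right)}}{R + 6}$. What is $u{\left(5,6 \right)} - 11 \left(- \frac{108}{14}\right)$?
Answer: $\frac{7163}{84} + \frac{\sqrt{5}}{4} \approx 85.833$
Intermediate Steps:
$u{\left(m,R \right)} = \frac{m + \sqrt{-60 + 21 m}}{6 + R}$ ($u{\left(m,R \right)} = \frac{m + \sqrt{m + \left(16 + 4\right) \left(-3 + m\right)}}{6 + R} = \frac{m + \sqrt{m + 20 \left(-3 + m\right)}}{6 + R} = \frac{m + \sqrt{m + \left(-60 + 20 m\right)}}{6 + R} = \frac{m + \sqrt{-60 + 21 m}}{6 + R}$)
$u{\left(5,6 \right)} - 11 \left(- \frac{108}{14}\right) = \frac{5 + \sqrt{-60 + 21 \cdot 5}}{6 + 6} - 11 \left(- \frac{108}{14}\right) = \frac{5 + \sqrt{-60 + 105}}{12} - 11 \left(\left(-108\right) \frac{1}{14}\right) = \frac{5 + \sqrt{45}}{12} - - \frac{594}{7} = \frac{5 + 3 \sqrt{5}}{12} + \frac{594}{7} = \left(\frac{5}{12} + \frac{\sqrt{5}}{4}\right) + \frac{594}{7} = \frac{7163}{84} + \frac{\sqrt{5}}{4}$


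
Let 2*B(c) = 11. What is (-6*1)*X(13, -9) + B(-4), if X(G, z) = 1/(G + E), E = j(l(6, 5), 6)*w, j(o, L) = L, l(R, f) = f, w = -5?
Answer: 199/34 ≈ 5.8529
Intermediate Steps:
B(c) = 11/2 (B(c) = (1/2)*11 = 11/2)
E = -30 (E = 6*(-5) = -30)
X(G, z) = 1/(-30 + G) (X(G, z) = 1/(G - 30) = 1/(-30 + G))
(-6*1)*X(13, -9) + B(-4) = (-6*1)/(-30 + 13) + 11/2 = -6/(-17) + 11/2 = -6*(-1/17) + 11/2 = 6/17 + 11/2 = 199/34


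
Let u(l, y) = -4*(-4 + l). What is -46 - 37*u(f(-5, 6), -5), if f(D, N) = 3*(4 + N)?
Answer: 3802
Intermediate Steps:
f(D, N) = 12 + 3*N
u(l, y) = 16 - 4*l
-46 - 37*u(f(-5, 6), -5) = -46 - 37*(16 - 4*(12 + 3*6)) = -46 - 37*(16 - 4*(12 + 18)) = -46 - 37*(16 - 4*30) = -46 - 37*(16 - 120) = -46 - 37*(-104) = -46 + 3848 = 3802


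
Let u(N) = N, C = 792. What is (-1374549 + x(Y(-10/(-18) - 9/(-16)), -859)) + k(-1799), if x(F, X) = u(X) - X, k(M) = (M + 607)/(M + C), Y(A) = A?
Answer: -1384169651/1007 ≈ -1.3745e+6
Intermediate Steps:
k(M) = (607 + M)/(792 + M) (k(M) = (M + 607)/(M + 792) = (607 + M)/(792 + M))
x(F, X) = 0 (x(F, X) = X - X = 0)
(-1374549 + x(Y(-10/(-18) - 9/(-16)), -859)) + k(-1799) = (-1374549 + 0) + (607 - 1799)/(792 - 1799) = -1374549 - 1192/(-1007) = -1374549 - 1/1007*(-1192) = -1374549 + 1192/1007 = -1384169651/1007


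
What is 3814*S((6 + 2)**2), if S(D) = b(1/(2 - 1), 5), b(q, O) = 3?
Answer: 11442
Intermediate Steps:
S(D) = 3
3814*S((6 + 2)**2) = 3814*3 = 11442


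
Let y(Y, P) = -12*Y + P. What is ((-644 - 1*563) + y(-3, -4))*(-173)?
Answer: 203275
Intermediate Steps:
y(Y, P) = P - 12*Y
((-644 - 1*563) + y(-3, -4))*(-173) = ((-644 - 1*563) + (-4 - 12*(-3)))*(-173) = ((-644 - 563) + (-4 + 36))*(-173) = (-1207 + 32)*(-173) = -1175*(-173) = 203275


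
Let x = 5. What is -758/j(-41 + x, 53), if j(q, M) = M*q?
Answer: 379/954 ≈ 0.39727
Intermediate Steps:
-758/j(-41 + x, 53) = -758*1/(53*(-41 + 5)) = -758/(53*(-36)) = -758/(-1908) = -758*(-1/1908) = 379/954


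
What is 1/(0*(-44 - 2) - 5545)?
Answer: -1/5545 ≈ -0.00018034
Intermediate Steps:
1/(0*(-44 - 2) - 5545) = 1/(0*(-46) - 5545) = 1/(0 - 5545) = 1/(-5545) = -1/5545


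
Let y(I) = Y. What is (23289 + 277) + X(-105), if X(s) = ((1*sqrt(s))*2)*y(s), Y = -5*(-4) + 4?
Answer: 23566 + 48*I*sqrt(105) ≈ 23566.0 + 491.85*I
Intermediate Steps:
Y = 24 (Y = 20 + 4 = 24)
y(I) = 24
X(s) = 48*sqrt(s) (X(s) = ((1*sqrt(s))*2)*24 = (sqrt(s)*2)*24 = (2*sqrt(s))*24 = 48*sqrt(s))
(23289 + 277) + X(-105) = (23289 + 277) + 48*sqrt(-105) = 23566 + 48*(I*sqrt(105)) = 23566 + 48*I*sqrt(105)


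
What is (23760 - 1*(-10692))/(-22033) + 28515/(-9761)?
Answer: -87686997/19551283 ≈ -4.4850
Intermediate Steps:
(23760 - 1*(-10692))/(-22033) + 28515/(-9761) = (23760 + 10692)*(-1/22033) + 28515*(-1/9761) = 34452*(-1/22033) - 28515/9761 = -3132/2003 - 28515/9761 = -87686997/19551283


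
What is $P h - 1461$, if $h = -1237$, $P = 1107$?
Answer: $-1370820$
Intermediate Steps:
$P h - 1461 = 1107 \left(-1237\right) - 1461 = -1369359 - 1461 = -1370820$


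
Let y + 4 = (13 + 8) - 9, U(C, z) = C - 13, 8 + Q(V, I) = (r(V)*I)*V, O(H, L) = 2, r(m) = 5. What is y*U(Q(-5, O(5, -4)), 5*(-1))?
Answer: -568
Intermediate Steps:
Q(V, I) = -8 + 5*I*V (Q(V, I) = -8 + (5*I)*V = -8 + 5*I*V)
U(C, z) = -13 + C
y = 8 (y = -4 + ((13 + 8) - 9) = -4 + (21 - 9) = -4 + 12 = 8)
y*U(Q(-5, O(5, -4)), 5*(-1)) = 8*(-13 + (-8 + 5*2*(-5))) = 8*(-13 + (-8 - 50)) = 8*(-13 - 58) = 8*(-71) = -568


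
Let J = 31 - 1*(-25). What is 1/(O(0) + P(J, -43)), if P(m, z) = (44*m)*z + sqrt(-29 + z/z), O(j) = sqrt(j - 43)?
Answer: 1/(-105952 + I*sqrt(43) + 2*I*sqrt(7)) ≈ -9.4382e-6 - 1.1e-9*I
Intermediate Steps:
O(j) = sqrt(-43 + j)
J = 56 (J = 31 + 25 = 56)
P(m, z) = 2*I*sqrt(7) + 44*m*z (P(m, z) = 44*m*z + sqrt(-29 + 1) = 44*m*z + sqrt(-28) = 44*m*z + 2*I*sqrt(7) = 2*I*sqrt(7) + 44*m*z)
1/(O(0) + P(J, -43)) = 1/(sqrt(-43 + 0) + (2*I*sqrt(7) + 44*56*(-43))) = 1/(sqrt(-43) + (2*I*sqrt(7) - 105952)) = 1/(I*sqrt(43) + (-105952 + 2*I*sqrt(7))) = 1/(-105952 + I*sqrt(43) + 2*I*sqrt(7))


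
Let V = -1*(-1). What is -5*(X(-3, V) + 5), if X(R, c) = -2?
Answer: -15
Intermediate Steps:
V = 1
-5*(X(-3, V) + 5) = -5*(-2 + 5) = -5*3 = -15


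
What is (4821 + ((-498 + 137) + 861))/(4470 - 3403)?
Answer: 5321/1067 ≈ 4.9869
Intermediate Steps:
(4821 + ((-498 + 137) + 861))/(4470 - 3403) = (4821 + (-361 + 861))/1067 = (4821 + 500)*(1/1067) = 5321*(1/1067) = 5321/1067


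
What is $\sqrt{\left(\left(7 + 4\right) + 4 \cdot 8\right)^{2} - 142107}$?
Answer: $i \sqrt{140258} \approx 374.51 i$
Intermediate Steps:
$\sqrt{\left(\left(7 + 4\right) + 4 \cdot 8\right)^{2} - 142107} = \sqrt{\left(11 + 32\right)^{2} - 142107} = \sqrt{43^{2} - 142107} = \sqrt{1849 - 142107} = \sqrt{-140258} = i \sqrt{140258}$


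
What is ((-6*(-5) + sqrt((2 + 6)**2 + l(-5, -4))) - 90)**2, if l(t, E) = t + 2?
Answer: (60 - sqrt(61))**2 ≈ 2723.8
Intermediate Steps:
l(t, E) = 2 + t
((-6*(-5) + sqrt((2 + 6)**2 + l(-5, -4))) - 90)**2 = ((-6*(-5) + sqrt((2 + 6)**2 + (2 - 5))) - 90)**2 = ((30 + sqrt(8**2 - 3)) - 90)**2 = ((30 + sqrt(64 - 3)) - 90)**2 = ((30 + sqrt(61)) - 90)**2 = (-60 + sqrt(61))**2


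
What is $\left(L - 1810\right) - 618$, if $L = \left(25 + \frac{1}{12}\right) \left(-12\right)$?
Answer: $-2729$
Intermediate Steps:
$L = -301$ ($L = \left(25 + \frac{1}{12}\right) \left(-12\right) = \frac{301}{12} \left(-12\right) = -301$)
$\left(L - 1810\right) - 618 = \left(-301 - 1810\right) - 618 = -2111 - 618 = -2729$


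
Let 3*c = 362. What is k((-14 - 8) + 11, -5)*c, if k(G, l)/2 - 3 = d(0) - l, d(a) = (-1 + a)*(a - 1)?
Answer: 2172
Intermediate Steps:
c = 362/3 (c = (1/3)*362 = 362/3 ≈ 120.67)
d(a) = (-1 + a)**2 (d(a) = (-1 + a)*(-1 + a) = (-1 + a)**2)
k(G, l) = 8 - 2*l (k(G, l) = 6 + 2*((-1 + 0)**2 - l) = 6 + 2*((-1)**2 - l) = 6 + 2*(1 - l) = 6 + (2 - 2*l) = 8 - 2*l)
k((-14 - 8) + 11, -5)*c = (8 - 2*(-5))*(362/3) = (8 + 10)*(362/3) = 18*(362/3) = 2172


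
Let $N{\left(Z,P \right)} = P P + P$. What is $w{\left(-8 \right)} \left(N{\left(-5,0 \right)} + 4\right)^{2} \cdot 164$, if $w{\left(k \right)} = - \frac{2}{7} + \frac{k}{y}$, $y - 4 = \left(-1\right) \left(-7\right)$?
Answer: $- \frac{204672}{77} \approx -2658.1$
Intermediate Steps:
$y = 11$ ($y = 4 - -7 = 4 + 7 = 11$)
$w{\left(k \right)} = - \frac{2}{7} + \frac{k}{11}$
$N{\left(Z,P \right)} = P + P^{2}$ ($N{\left(Z,P \right)} = P^{2} + P = P + P^{2}$)
$w{\left(-8 \right)} \left(N{\left(-5,0 \right)} + 4\right)^{2} \cdot 164 = \left(- \frac{2}{7} + \frac{1}{11} \left(-8\right)\right) \left(0 \left(1 + 0\right) + 4\right)^{2} \cdot 164 = \left(- \frac{2}{7} - \frac{8}{11}\right) \left(0 \cdot 1 + 4\right)^{2} \cdot 164 = - \frac{78 \left(0 + 4\right)^{2}}{77} \cdot 164 = - \frac{78 \cdot 4^{2}}{77} \cdot 164 = \left(- \frac{78}{77}\right) 16 \cdot 164 = \left(- \frac{1248}{77}\right) 164 = - \frac{204672}{77}$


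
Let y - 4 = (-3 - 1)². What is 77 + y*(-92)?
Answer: -1763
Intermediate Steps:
y = 20 (y = 4 + (-3 - 1)² = 4 + (-4)² = 4 + 16 = 20)
77 + y*(-92) = 77 + 20*(-92) = 77 - 1840 = -1763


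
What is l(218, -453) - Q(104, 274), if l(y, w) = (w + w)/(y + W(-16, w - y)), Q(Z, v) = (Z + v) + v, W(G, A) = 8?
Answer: -74129/113 ≈ -656.01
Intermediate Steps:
Q(Z, v) = Z + 2*v
l(y, w) = 2*w/(8 + y) (l(y, w) = (w + w)/(y + 8) = (2*w)/(8 + y) = 2*w/(8 + y))
l(218, -453) - Q(104, 274) = 2*(-453)/(8 + 218) - (104 + 2*274) = 2*(-453)/226 - (104 + 548) = 2*(-453)*(1/226) - 1*652 = -453/113 - 652 = -74129/113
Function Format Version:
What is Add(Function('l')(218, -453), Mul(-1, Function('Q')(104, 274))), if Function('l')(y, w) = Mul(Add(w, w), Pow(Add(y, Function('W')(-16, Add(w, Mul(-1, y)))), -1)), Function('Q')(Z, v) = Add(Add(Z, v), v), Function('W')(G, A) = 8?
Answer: Rational(-74129, 113) ≈ -656.01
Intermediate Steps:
Function('Q')(Z, v) = Add(Z, Mul(2, v))
Function('l')(y, w) = Mul(2, w, Pow(Add(8, y), -1)) (Function('l')(y, w) = Mul(Add(w, w), Pow(Add(y, 8), -1)) = Mul(Mul(2, w), Pow(Add(8, y), -1)) = Mul(2, w, Pow(Add(8, y), -1)))
Add(Function('l')(218, -453), Mul(-1, Function('Q')(104, 274))) = Add(Mul(2, -453, Pow(Add(8, 218), -1)), Mul(-1, Add(104, Mul(2, 274)))) = Add(Mul(2, -453, Pow(226, -1)), Mul(-1, Add(104, 548))) = Add(Mul(2, -453, Rational(1, 226)), Mul(-1, 652)) = Add(Rational(-453, 113), -652) = Rational(-74129, 113)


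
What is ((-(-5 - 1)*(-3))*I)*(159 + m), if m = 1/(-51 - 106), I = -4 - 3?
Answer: 3145212/157 ≈ 20033.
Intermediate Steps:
I = -7
m = -1/157 (m = 1/(-157) = -1/157 ≈ -0.0063694)
((-(-5 - 1)*(-3))*I)*(159 + m) = (-(-5 - 1)*(-3)*(-7))*(159 - 1/157) = (-(-6)*(-3)*(-7))*(24962/157) = (-1*18*(-7))*(24962/157) = -18*(-7)*(24962/157) = 126*(24962/157) = 3145212/157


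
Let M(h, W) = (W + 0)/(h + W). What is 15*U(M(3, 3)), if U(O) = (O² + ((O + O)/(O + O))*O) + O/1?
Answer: 75/4 ≈ 18.750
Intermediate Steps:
M(h, W) = W/(W + h)
U(O) = O² + 2*O (U(O) = (O² + ((2*O)/((2*O)))*O) + O*1 = (O² + ((2*O)*(1/(2*O)))*O) + O = (O² + 1*O) + O = (O² + O) + O = (O + O²) + O = O² + 2*O)
15*U(M(3, 3)) = 15*((3/(3 + 3))*(2 + 3/(3 + 3))) = 15*((3/6)*(2 + 3/6)) = 15*((3*(⅙))*(2 + 3*(⅙))) = 15*((2 + ½)/2) = 15*((½)*(5/2)) = 15*(5/4) = 75/4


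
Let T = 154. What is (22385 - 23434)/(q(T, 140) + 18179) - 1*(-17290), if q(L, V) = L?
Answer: 316976521/18333 ≈ 17290.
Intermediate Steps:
(22385 - 23434)/(q(T, 140) + 18179) - 1*(-17290) = (22385 - 23434)/(154 + 18179) - 1*(-17290) = -1049/18333 + 17290 = 316976521/18333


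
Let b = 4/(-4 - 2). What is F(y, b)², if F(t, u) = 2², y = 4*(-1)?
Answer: 16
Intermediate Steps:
b = -⅔ (b = 4/(-6) = 4*(-⅙) = -⅔ ≈ -0.66667)
y = -4
F(t, u) = 4
F(y, b)² = 4² = 16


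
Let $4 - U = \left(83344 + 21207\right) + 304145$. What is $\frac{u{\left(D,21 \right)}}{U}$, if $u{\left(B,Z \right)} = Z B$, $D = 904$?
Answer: $- \frac{4746}{102173} \approx -0.046451$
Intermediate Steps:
$U = -408692$ ($U = 4 - \left(\left(83344 + 21207\right) + 304145\right) = 4 - \left(104551 + 304145\right) = 4 - 408696 = -408692$)
$u{\left(B,Z \right)} = B Z$
$\frac{u{\left(D,21 \right)}}{U} = \frac{904 \cdot 21}{-408692} = 18984 \left(- \frac{1}{408692}\right) = - \frac{4746}{102173}$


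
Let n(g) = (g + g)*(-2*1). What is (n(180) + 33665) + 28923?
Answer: 61868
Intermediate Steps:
n(g) = -4*g (n(g) = (2*g)*(-2) = -4*g)
(n(180) + 33665) + 28923 = (-4*180 + 33665) + 28923 = (-720 + 33665) + 28923 = 32945 + 28923 = 61868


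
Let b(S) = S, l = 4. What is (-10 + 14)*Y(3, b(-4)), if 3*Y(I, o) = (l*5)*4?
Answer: 320/3 ≈ 106.67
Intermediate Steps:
Y(I, o) = 80/3 (Y(I, o) = ((4*5)*4)/3 = (20*4)/3 = (⅓)*80 = 80/3)
(-10 + 14)*Y(3, b(-4)) = (-10 + 14)*(80/3) = 4*(80/3) = 320/3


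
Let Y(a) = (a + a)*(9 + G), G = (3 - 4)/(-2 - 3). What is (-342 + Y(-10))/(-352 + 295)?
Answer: 526/57 ≈ 9.2281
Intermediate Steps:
G = ⅕ (G = -1/(-5) = -1*(-⅕) = ⅕ ≈ 0.20000)
Y(a) = 92*a/5 (Y(a) = (a + a)*(9 + ⅕) = (2*a)*(46/5) = 92*a/5)
(-342 + Y(-10))/(-352 + 295) = (-342 + (92/5)*(-10))/(-352 + 295) = (-342 - 184)/(-57) = -526*(-1/57) = 526/57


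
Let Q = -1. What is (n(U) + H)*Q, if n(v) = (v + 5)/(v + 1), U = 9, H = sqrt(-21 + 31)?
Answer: -7/5 - sqrt(10) ≈ -4.5623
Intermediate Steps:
H = sqrt(10) ≈ 3.1623
n(v) = (5 + v)/(1 + v)
(n(U) + H)*Q = ((5 + 9)/(1 + 9) + sqrt(10))*(-1) = (14/10 + sqrt(10))*(-1) = ((1/10)*14 + sqrt(10))*(-1) = (7/5 + sqrt(10))*(-1) = -7/5 - sqrt(10)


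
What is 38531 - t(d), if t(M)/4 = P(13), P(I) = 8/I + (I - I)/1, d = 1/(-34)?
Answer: 500871/13 ≈ 38529.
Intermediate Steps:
d = -1/34 ≈ -0.029412
P(I) = 8/I (P(I) = 8/I + 0*1 = 8/I + 0 = 8/I)
t(M) = 32/13 (t(M) = 4*(8/13) = 32/13)
38531 - t(d) = 38531 - 1*32/13 = 38531 - 32/13 = 500871/13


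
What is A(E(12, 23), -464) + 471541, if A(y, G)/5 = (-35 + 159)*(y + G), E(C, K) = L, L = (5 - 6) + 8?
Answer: 188201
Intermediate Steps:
L = 7 (L = -1 + 8 = 7)
E(C, K) = 7
A(y, G) = 620*G + 620*y (A(y, G) = 5*((-35 + 159)*(y + G)) = 5*(124*(G + y)) = 5*(124*G + 124*y) = 620*G + 620*y)
A(E(12, 23), -464) + 471541 = (620*(-464) + 620*7) + 471541 = (-287680 + 4340) + 471541 = -283340 + 471541 = 188201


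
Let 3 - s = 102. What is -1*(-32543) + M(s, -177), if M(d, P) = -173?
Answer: 32370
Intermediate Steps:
s = -99 (s = 3 - 1*102 = 3 - 102 = -99)
-1*(-32543) + M(s, -177) = -1*(-32543) - 173 = 32543 - 173 = 32370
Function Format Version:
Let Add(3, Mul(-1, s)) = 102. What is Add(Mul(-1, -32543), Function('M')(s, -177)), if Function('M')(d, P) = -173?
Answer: 32370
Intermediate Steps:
s = -99 (s = Add(3, Mul(-1, 102)) = Add(3, -102) = -99)
Add(Mul(-1, -32543), Function('M')(s, -177)) = Add(Mul(-1, -32543), -173) = Add(32543, -173) = 32370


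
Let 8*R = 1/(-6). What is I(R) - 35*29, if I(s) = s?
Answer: -48721/48 ≈ -1015.0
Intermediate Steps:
R = -1/48 (R = (⅛)/(-6) = (⅛)*(-⅙) = -1/48 ≈ -0.020833)
I(R) - 35*29 = -1/48 - 35*29 = -1/48 - 1015 = -48721/48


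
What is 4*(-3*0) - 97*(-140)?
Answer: 13580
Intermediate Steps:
4*(-3*0) - 97*(-140) = 4*0 + 13580 = 0 + 13580 = 13580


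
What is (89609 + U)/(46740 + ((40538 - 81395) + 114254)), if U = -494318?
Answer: -404709/120137 ≈ -3.3687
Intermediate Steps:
(89609 + U)/(46740 + ((40538 - 81395) + 114254)) = (89609 - 494318)/(46740 + ((40538 - 81395) + 114254)) = -404709/(46740 + (-40857 + 114254)) = -404709/(46740 + 73397) = -404709/120137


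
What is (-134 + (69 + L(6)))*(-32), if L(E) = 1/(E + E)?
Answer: 6232/3 ≈ 2077.3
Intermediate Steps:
L(E) = 1/(2*E)
(-134 + (69 + L(6)))*(-32) = (-134 + (69 + (½)/6))*(-32) = (-134 + (69 + (½)*(⅙)))*(-32) = (-134 + (69 + 1/12))*(-32) = (-134 + 829/12)*(-32) = -779/12*(-32) = 6232/3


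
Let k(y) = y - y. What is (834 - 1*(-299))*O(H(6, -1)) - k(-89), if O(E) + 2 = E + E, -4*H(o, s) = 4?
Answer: -4532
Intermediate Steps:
H(o, s) = -1 (H(o, s) = -¼*4 = -1)
k(y) = 0
O(E) = -2 + 2*E (O(E) = -2 + (E + E) = -2 + 2*E)
(834 - 1*(-299))*O(H(6, -1)) - k(-89) = (834 - 1*(-299))*(-2 + 2*(-1)) - 1*0 = (834 + 299)*(-2 - 2) + 0 = 1133*(-4) + 0 = -4532 + 0 = -4532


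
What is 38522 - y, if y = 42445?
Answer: -3923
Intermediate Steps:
38522 - y = 38522 - 1*42445 = 38522 - 42445 = -3923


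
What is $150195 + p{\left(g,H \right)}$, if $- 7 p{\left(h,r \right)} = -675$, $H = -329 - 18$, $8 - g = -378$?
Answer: $\frac{1052040}{7} \approx 1.5029 \cdot 10^{5}$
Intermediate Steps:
$g = 386$ ($g = 8 - -378 = 8 + 378 = 386$)
$H = -347$
$p{\left(h,r \right)} = \frac{675}{7}$ ($p{\left(h,r \right)} = \left(- \frac{1}{7}\right) \left(-675\right) = \frac{675}{7}$)
$150195 + p{\left(g,H \right)} = 150195 + \frac{675}{7} = \frac{1052040}{7}$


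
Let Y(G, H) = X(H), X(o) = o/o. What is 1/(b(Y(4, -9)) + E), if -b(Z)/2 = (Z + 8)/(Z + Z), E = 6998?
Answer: 1/6989 ≈ 0.00014308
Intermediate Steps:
X(o) = 1
Y(G, H) = 1
b(Z) = -(8 + Z)/Z (b(Z) = -2*(Z + 8)/(Z + Z) = -2*(8 + Z)/(2*Z) = -2*(8 + Z)*1/(2*Z) = -(8 + Z)/Z)
1/(b(Y(4, -9)) + E) = 1/((-8 - 1*1)/1 + 6998) = 1/(1*(-8 - 1) + 6998) = 1/(1*(-9) + 6998) = 1/(-9 + 6998) = 1/6989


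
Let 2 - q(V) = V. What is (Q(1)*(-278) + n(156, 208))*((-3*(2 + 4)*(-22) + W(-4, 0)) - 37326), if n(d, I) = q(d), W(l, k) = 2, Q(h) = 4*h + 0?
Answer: 46750848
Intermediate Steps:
q(V) = 2 - V
Q(h) = 4*h
n(d, I) = 2 - d
(Q(1)*(-278) + n(156, 208))*((-3*(2 + 4)*(-22) + W(-4, 0)) - 37326) = ((4*1)*(-278) + (2 - 1*156))*((-3*(2 + 4)*(-22) + 2) - 37326) = (4*(-278) + (2 - 156))*((-3*6*(-22) + 2) - 37326) = (-1112 - 154)*((-18*(-22) + 2) - 37326) = -1266*((396 + 2) - 37326) = -1266*(398 - 37326) = -1266*(-36928) = 46750848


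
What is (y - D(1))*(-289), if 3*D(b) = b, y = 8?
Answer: -6647/3 ≈ -2215.7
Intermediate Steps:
D(b) = b/3
(y - D(1))*(-289) = (8 - 1/3)*(-289) = (8 - 1*⅓)*(-289) = (8 - ⅓)*(-289) = (23/3)*(-289) = -6647/3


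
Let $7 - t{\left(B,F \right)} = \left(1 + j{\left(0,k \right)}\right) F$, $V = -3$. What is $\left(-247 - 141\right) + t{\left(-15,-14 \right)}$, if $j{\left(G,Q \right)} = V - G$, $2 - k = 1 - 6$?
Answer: $-409$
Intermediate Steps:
$k = 7$ ($k = 2 - \left(1 - 6\right) = 2 - -5 = 2 + 5 = 7$)
$j{\left(G,Q \right)} = -3 - G$
$t{\left(B,F \right)} = 7 + 2 F$ ($t{\left(B,F \right)} = 7 - \left(1 - 3\right) F = 7 - - 2 F = 7 + 2 F$)
$\left(-247 - 141\right) + t{\left(-15,-14 \right)} = \left(-247 - 141\right) + \left(7 + 2 \left(-14\right)\right) = -388 + \left(7 - 28\right) = -388 - 21 = -409$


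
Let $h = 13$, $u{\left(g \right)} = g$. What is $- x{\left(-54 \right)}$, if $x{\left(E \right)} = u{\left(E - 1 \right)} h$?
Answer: $715$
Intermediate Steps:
$x{\left(E \right)} = -13 + 13 E$ ($x{\left(E \right)} = \left(E - 1\right) 13 = \left(-1 + E\right) 13 = -13 + 13 E$)
$- x{\left(-54 \right)} = - (-13 + 13 \left(-54\right)) = - (-13 - 702) = \left(-1\right) \left(-715\right) = 715$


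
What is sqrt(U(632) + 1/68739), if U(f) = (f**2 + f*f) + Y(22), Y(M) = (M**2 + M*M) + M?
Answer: sqrt(3779274638749137)/68739 ≈ 894.34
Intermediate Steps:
Y(M) = M + 2*M**2 (Y(M) = (M**2 + M**2) + M = 2*M**2 + M = M + 2*M**2)
U(f) = 990 + 2*f**2 (U(f) = (f**2 + f*f) + 22*(1 + 2*22) = (f**2 + f**2) + 22*(1 + 44) = 2*f**2 + 22*45 = 2*f**2 + 990 = 990 + 2*f**2)
sqrt(U(632) + 1/68739) = sqrt((990 + 2*632**2) + 1/68739) = sqrt((990 + 2*399424) + 1/68739) = sqrt((990 + 798848) + 1/68739) = sqrt(799838 + 1/68739) = sqrt(54980064283/68739) = sqrt(3779274638749137)/68739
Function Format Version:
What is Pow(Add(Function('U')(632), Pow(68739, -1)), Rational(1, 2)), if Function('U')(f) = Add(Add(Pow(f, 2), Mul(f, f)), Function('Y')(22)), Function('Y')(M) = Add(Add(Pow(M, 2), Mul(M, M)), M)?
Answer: Mul(Rational(1, 68739), Pow(3779274638749137, Rational(1, 2))) ≈ 894.34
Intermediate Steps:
Function('Y')(M) = Add(M, Mul(2, Pow(M, 2))) (Function('Y')(M) = Add(Add(Pow(M, 2), Pow(M, 2)), M) = Add(Mul(2, Pow(M, 2)), M) = Add(M, Mul(2, Pow(M, 2))))
Function('U')(f) = Add(990, Mul(2, Pow(f, 2))) (Function('U')(f) = Add(Add(Pow(f, 2), Mul(f, f)), Mul(22, Add(1, Mul(2, 22)))) = Add(Add(Pow(f, 2), Pow(f, 2)), Mul(22, Add(1, 44))) = Add(Mul(2, Pow(f, 2)), Mul(22, 45)) = Add(Mul(2, Pow(f, 2)), 990) = Add(990, Mul(2, Pow(f, 2))))
Pow(Add(Function('U')(632), Pow(68739, -1)), Rational(1, 2)) = Pow(Add(Add(990, Mul(2, Pow(632, 2))), Pow(68739, -1)), Rational(1, 2)) = Pow(Add(Add(990, Mul(2, 399424)), Rational(1, 68739)), Rational(1, 2)) = Pow(Add(Add(990, 798848), Rational(1, 68739)), Rational(1, 2)) = Pow(Add(799838, Rational(1, 68739)), Rational(1, 2)) = Pow(Rational(54980064283, 68739), Rational(1, 2)) = Mul(Rational(1, 68739), Pow(3779274638749137, Rational(1, 2)))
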